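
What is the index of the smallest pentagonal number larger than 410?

17

Solve n(3n−1)/2 > 410 for integer n.
The largest n with value ≤ 410 is 16 (since 376 ≤ 410 < 425), so the first above is n = 17, value 425.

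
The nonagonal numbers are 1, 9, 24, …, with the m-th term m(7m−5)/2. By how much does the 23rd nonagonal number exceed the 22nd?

Consecutive nonagonal numbers differ by 7n − 6: here 7·23 − 6 = 155.

155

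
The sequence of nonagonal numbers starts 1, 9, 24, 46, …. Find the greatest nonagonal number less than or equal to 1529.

1491

Solve n(7n−5)/2 ≤ 1529 for integer n.
n = 21 gives 1491 ≤ 1529, while n = 22 gives 1639 > 1529; so the answer is 1491.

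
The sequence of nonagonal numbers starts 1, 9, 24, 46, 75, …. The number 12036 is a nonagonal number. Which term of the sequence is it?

Set n(7n−5)/2 = 12036, giving 7n² − 5n − 24072 = 0.
The discriminant is 25 + 56·12036 = 674041, and √674041 = 821.
So n = (5 + 821) / 14 = 826/14 = 59.
Check: 59·(7·59 − 5)/2 = 12036. ✓

59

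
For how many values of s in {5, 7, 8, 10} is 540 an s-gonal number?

s = 5: P(5, 19) = 532 and P(5, 20) = 590; 540 is not s-gonal.
s = 7: P(7, 15) = 540. ✓
s = 8: P(8, 13) = 481 and P(8, 14) = 560; 540 is not s-gonal.
s = 10: P(10, 12) = 540. ✓
Hits: s ∈ {7, 10} → 2.

2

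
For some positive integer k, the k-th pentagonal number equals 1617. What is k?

33

Set n(3n−1)/2 = 1617, giving 3n² − n − 3234 = 0.
The discriminant is 1 + 24·1617 = 38809, and √38809 = 197.
So n = (1 + 197) / 6 = 198/6 = 33.
Check: 33·(3·33 − 1)/2 = 1617. ✓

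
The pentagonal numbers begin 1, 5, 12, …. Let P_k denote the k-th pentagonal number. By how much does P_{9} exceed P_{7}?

47

9·(3·9 − 1)/2 = 117 and 7·(3·7 − 1)/2 = 70.
Difference: 117 − 70 = 47.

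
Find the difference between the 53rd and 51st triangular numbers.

53·54/2 = 1431 and 51·52/2 = 1326.
Difference: 1431 − 1326 = 105.

105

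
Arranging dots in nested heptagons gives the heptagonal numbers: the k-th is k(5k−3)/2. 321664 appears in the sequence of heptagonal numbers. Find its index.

Set n(5n−3)/2 = 321664, giving 5n² − 3n − 643328 = 0.
The discriminant is 9 + 40·321664 = 12866569, and √12866569 = 3587.
So n = (3 + 3587) / 10 = 3590/10 = 359.

359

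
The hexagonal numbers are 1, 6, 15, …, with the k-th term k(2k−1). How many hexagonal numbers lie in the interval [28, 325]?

The n-th hexagonal number is n(2n−1).
Smallest index with value ≥ 28: n = 4 (giving 28).
Largest index with value ≤ 325: n = 13 (giving 325).
Indices 4 through 13: 10 terms.

10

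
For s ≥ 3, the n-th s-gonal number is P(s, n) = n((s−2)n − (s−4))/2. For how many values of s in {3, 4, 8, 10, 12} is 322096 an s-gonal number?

1

s = 3: P(3, 802) = 322003 and P(3, 803) = 322806; 322096 is not s-gonal.
s = 4: P(4, 567) = 321489 and P(4, 568) = 322624; 322096 is not s-gonal.
s = 8: P(8, 328) = 322096. ✓
s = 10: P(10, 284) = 321772 and P(10, 285) = 324045; 322096 is not s-gonal.
s = 12: P(12, 254) = 321564 and P(12, 255) = 324105; 322096 is not s-gonal.
Hits: s ∈ {8} → 1.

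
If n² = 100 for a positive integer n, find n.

10

We need n² = 100, so n = √100 = 10.
Check: 10² = 100. ✓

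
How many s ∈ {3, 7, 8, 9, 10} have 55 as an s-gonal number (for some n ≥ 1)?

2

s = 3: P(3, 10) = 55. ✓
s = 7: P(7, 5) = 55. ✓
s = 8: P(8, 4) = 40 and P(8, 5) = 65; 55 is not s-gonal.
s = 9: P(9, 4) = 46 and P(9, 5) = 75; 55 is not s-gonal.
s = 10: P(10, 4) = 52 and P(10, 5) = 85; 55 is not s-gonal.
Hits: s ∈ {3, 7} → 2.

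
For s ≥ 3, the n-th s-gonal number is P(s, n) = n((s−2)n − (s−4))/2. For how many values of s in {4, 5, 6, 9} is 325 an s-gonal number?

s = 4: P(4, 18) = 324 and P(4, 19) = 361; 325 is not s-gonal.
s = 5: P(5, 14) = 287 and P(5, 15) = 330; 325 is not s-gonal.
s = 6: P(6, 13) = 325. ✓
s = 9: P(9, 10) = 325. ✓
Hits: s ∈ {6, 9} → 2.

2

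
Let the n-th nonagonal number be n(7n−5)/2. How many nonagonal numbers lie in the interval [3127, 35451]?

71

The n-th nonagonal number is n(7n−5)/2.
Smallest index with value ≥ 3127: n = 31 (giving 3286).
Largest index with value ≤ 35451: n = 101 (giving 35451).
Indices 31 through 101: 71 terms.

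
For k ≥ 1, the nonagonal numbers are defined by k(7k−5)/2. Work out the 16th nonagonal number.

856

The 16th nonagonal number is n(7n−5)/2 with n = 16.
16·(7·16 − 5)/2 = 16·107/2 = 856.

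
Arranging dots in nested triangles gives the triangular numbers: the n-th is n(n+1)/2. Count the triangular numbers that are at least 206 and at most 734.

The n-th triangular number is n(n+1)/2.
Smallest index with value ≥ 206: n = 20 (giving 210).
Largest index with value ≤ 734: n = 37 (giving 703).
Indices 20 through 37: 18 terms.

18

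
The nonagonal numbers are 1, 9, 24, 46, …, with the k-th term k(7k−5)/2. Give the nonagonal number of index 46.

7291

The 46th nonagonal number is n(7n−5)/2 with n = 46.
46·(7·46 − 5)/2 = 46·317/2 = 7291.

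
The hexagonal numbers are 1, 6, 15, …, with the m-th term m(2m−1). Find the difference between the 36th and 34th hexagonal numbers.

36·(2·36 − 1) = 2556 and 34·(2·34 − 1) = 2278.
Difference: 2556 − 2278 = 278.

278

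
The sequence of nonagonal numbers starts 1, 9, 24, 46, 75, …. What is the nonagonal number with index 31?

31·(7·31 − 5)/2 = 31·212/2 = 31·106 = 3286.

3286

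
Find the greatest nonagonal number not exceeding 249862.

Solve n(7n−5)/2 ≤ 249862 for integer n.
n = 267 gives 248844 ≤ 249862, while n = 268 gives 250714 > 249862; so the answer is 248844.

248844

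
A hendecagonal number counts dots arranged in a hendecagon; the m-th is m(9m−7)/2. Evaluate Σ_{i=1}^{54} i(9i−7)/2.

Σ i(9i−7)/2 = (9Σi² − 7Σi) / 2 over i = 1..54.
Σi = 1485 and Σi² = 53955.
(9·53955 − 7·1485) / 2 = 475200/2 = 237600.

237600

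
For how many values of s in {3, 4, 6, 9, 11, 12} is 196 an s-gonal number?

2

s = 3: P(3, 19) = 190 and P(3, 20) = 210; 196 is not s-gonal.
s = 4: P(4, 14) = 196. ✓
s = 6: P(6, 10) = 190 and P(6, 11) = 231; 196 is not s-gonal.
s = 9: P(9, 7) = 154 and P(9, 8) = 204; 196 is not s-gonal.
s = 11: P(11, 7) = 196. ✓
s = 12: P(12, 6) = 156 and P(12, 7) = 217; 196 is not s-gonal.
Hits: s ∈ {4, 11} → 2.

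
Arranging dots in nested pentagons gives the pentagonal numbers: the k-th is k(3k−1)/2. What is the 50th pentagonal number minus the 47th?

50·(3·50 − 1)/2 = 3725 and 47·(3·47 − 1)/2 = 3290.
Difference: 3725 − 3290 = 435.

435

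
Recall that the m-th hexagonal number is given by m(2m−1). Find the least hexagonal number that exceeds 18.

Solve n(2n−1) > 18 for integer n.
The largest n with value ≤ 18 is 3 (since 15 ≤ 18 < 28), so the first above is n = 4, value 28.

28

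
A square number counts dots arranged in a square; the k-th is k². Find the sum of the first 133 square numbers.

793079

Σ_{i=1}^{133} i² = 133·134·267/6 = 793079.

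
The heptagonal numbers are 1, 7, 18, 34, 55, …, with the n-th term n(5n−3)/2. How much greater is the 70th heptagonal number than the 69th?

Consecutive heptagonal numbers differ by 5n − 4: here 5·70 − 4 = 346.

346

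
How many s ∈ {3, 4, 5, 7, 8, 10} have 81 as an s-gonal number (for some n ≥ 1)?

s = 3: P(3, 12) = 78 and P(3, 13) = 91; 81 is not s-gonal.
s = 4: P(4, 9) = 81. ✓
s = 5: P(5, 7) = 70 and P(5, 8) = 92; 81 is not s-gonal.
s = 7: P(7, 6) = 81. ✓
s = 8: P(8, 5) = 65 and P(8, 6) = 96; 81 is not s-gonal.
s = 10: P(10, 4) = 52 and P(10, 5) = 85; 81 is not s-gonal.
Hits: s ∈ {4, 7} → 2.

2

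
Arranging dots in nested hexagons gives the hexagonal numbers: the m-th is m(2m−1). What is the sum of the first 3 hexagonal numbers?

22

Σ i(2i−1) = 2Σi² − Σi over i = 1..3.
Σi = 6 and Σi² = 14.
2·14 − 1·6 = 22.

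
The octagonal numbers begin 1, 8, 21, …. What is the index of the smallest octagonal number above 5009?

Solve n(3n−2) > 5009 for integer n.
The largest n with value ≤ 5009 is 41 (since 4961 ≤ 5009 < 5208), so the first above is n = 42, value 5208.

42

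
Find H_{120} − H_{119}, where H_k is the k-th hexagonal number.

Consecutive hexagonal numbers differ by 4n − 3: here 4·120 − 3 = 477.

477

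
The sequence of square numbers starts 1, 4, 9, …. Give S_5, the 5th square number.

The 5th square number is n² with n = 5.
5² = 25.

25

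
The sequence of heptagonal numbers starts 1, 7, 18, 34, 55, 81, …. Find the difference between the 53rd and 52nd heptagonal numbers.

Consecutive heptagonal numbers differ by 5n − 4: here 5·53 − 4 = 261.

261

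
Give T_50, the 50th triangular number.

1275

The 50th triangular number is n(n+1)/2 with n = 50.
50·51/2 = 2550/2 = 1275.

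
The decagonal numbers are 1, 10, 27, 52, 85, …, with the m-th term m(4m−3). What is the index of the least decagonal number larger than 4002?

33

Solve n(4n−3) > 4002 for integer n.
The largest n with value ≤ 4002 is 32 (since 4000 ≤ 4002 < 4257), so the first above is n = 33, value 4257.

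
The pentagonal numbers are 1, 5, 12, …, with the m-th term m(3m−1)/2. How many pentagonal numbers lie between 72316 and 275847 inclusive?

The n-th pentagonal number is n(3n−1)/2.
Smallest index with value ≥ 72316: n = 220 (giving 72490).
Largest index with value ≤ 275847: n = 429 (giving 275847).
Indices 220 through 429: 210 terms.

210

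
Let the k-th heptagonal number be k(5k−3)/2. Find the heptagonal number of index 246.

246·(5·246 − 3)/2 = 246·1227/2 = 150921.

150921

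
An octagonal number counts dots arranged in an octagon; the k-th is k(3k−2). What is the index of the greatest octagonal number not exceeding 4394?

38

Solve n(3n−2) ≤ 4394 for integer n.
n = 38 gives 4256 ≤ 4394, while n = 39 gives 4485 > 4394; so the answer is index 38.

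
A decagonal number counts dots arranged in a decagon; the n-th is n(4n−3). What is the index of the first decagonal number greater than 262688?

257

Solve n(4n−3) > 262688 for integer n.
The largest n with value ≤ 262688 is 256 (since 261376 ≤ 262688 < 263425), so the first above is n = 257, value 263425.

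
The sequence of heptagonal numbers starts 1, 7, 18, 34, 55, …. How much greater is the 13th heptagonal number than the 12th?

61

Consecutive heptagonal numbers differ by 5n − 4: here 5·13 − 4 = 61.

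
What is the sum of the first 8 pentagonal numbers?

288

Σ i(3i−1)/2 = (3Σi² − Σi) / 2 over i = 1..8.
Σi = 36 and Σi² = 204.
(3·204 − 1·36) / 2 = 576/2 = 288.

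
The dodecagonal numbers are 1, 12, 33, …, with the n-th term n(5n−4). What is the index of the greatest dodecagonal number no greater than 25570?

Solve n(5n−4) ≤ 25570 for integer n.
n = 71 gives 24921 ≤ 25570, while n = 72 gives 25632 > 25570; so the answer is index 71.

71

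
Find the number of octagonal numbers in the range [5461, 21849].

The n-th octagonal number is n(3n−2).
Smallest index with value ≥ 5461: n = 43 (giving 5461).
Largest index with value ≤ 21849: n = 85 (giving 21505).
Indices 43 through 85: 43 terms.

43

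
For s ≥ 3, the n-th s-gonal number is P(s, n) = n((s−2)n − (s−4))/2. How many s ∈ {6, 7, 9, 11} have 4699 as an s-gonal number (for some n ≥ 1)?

s = 6: P(6, 48) = 4560 and P(6, 49) = 4753; 4699 is not s-gonal.
s = 7: P(7, 43) = 4558 and P(7, 44) = 4774; 4699 is not s-gonal.
s = 9: P(9, 37) = 4699. ✓
s = 11: P(11, 32) = 4496 and P(11, 33) = 4785; 4699 is not s-gonal.
Hits: s ∈ {9} → 1.

1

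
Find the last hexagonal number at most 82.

Solve n(2n−1) ≤ 82 for integer n.
n = 6 gives 66 ≤ 82, while n = 7 gives 91 > 82; so the answer is 66.

66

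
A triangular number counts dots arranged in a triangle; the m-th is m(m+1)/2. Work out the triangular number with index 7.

The 7th triangular number is n(n+1)/2 with n = 7.
7·8/2 = 56/2 = 28.

28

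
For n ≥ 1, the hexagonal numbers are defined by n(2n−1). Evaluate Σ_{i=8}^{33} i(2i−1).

24245

Σ i(2i−1) = 2Σi² − Σi over i = 8..33.
Σi = 561 − 28 = 533 and Σi² = 12529 − 140 = 12389.
2·12389 − 1·533 = 24245.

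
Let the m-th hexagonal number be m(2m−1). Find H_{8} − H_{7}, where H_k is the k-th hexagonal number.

Consecutive hexagonal numbers differ by 4n − 3: here 4·8 − 3 = 29.

29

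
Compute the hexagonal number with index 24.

1128

The 24th hexagonal number is n(2n−1) with n = 24.
24·(2·24 − 1) = 24·47 = 1128.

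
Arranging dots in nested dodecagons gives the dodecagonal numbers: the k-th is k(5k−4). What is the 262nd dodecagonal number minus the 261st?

Consecutive dodecagonal numbers differ by 10n − 9: here 10·262 − 9 = 2611.

2611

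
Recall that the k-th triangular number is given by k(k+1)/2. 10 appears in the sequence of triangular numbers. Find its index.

Set n(n+1)/2 = 10, giving n² + n − 20 = 0.
So n = (-1 + 9) / 2 = 8/2 = 4.
Check: 4·5/2 = 10. ✓

4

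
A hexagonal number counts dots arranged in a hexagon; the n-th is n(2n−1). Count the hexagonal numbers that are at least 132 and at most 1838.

The n-th hexagonal number is n(2n−1).
Smallest index with value ≥ 132: n = 9 (giving 153).
Largest index with value ≤ 1838: n = 30 (giving 1770).
Indices 9 through 30: 22 terms.

22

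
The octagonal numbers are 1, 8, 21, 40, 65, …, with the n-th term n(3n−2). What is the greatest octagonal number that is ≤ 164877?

Solve n(3n−2) ≤ 164877 for integer n.
n = 234 gives 163800 ≤ 164877, while n = 235 gives 165205 > 164877; so the answer is 163800.

163800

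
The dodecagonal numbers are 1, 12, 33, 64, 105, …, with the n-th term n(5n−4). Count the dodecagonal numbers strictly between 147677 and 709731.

The n-th dodecagonal number is n(5n−4).
Smallest index with value > 147677: n = 173 (giving 148953).
Largest index with value < 709731: n = 377 (giving 709137).
Indices 173 through 377: 205 terms.

205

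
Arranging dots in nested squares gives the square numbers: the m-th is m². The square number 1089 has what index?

We need n² = 1089, so n = √1089 = 33.

33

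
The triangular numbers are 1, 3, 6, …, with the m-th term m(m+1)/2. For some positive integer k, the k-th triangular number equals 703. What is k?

Set n(n+1)/2 = 703, giving n² + n − 1406 = 0.
The discriminant is 1 + 8·703 = 5625, and √5625 = 75.
So n = (-1 + 75) / 2 = 74/2 = 37.

37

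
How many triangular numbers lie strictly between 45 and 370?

The n-th triangular number is n(n+1)/2.
Smallest index with value > 45: n = 10 (giving 55).
Largest index with value < 370: n = 26 (giving 351).
Indices 10 through 26: 17 terms.

17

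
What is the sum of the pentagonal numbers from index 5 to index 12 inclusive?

Σ i(3i−1)/2 = (3Σi² − Σi) / 2 over i = 5..12.
Σi = 78 − 10 = 68 and Σi² = 650 − 30 = 620.
(3·620 − 1·68) / 2 = 1792/2 = 896.

896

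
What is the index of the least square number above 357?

Solve n² > 357 for integer n.
The largest n with value ≤ 357 is 18 (since 324 ≤ 357 < 361), so the first above is n = 19, value 361.

19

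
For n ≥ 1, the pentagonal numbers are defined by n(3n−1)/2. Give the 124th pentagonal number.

23002

124·(3·124 − 1)/2 = 124·371/2 = 23002.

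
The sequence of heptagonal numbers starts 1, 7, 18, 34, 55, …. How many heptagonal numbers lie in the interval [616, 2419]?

The n-th heptagonal number is n(5n−3)/2.
Smallest index with value ≥ 616: n = 16 (giving 616).
Largest index with value ≤ 2419: n = 31 (giving 2356).
Indices 16 through 31: 16 terms.

16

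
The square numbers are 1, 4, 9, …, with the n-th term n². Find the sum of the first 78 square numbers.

Σ_{i=1}^{78} i² = 78·79·157/6 = 161239.

161239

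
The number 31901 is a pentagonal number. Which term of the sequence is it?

146

Set n(3n−1)/2 = 31901, giving 3n² − n − 63802 = 0.
The discriminant is 1 + 24·31901 = 765625, and √765625 = 875.
So n = (1 + 875) / 6 = 876/6 = 146.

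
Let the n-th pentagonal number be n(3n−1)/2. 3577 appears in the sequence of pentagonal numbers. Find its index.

49

Set n(3n−1)/2 = 3577, giving 3n² − n − 7154 = 0.
The discriminant is 1 + 24·3577 = 85849, and √85849 = 293.
So n = (1 + 293) / 6 = 294/6 = 49.
Check: 49·(3·49 − 1)/2 = 3577. ✓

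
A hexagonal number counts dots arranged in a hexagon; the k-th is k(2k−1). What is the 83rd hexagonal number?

83·(2·83 − 1) = 83·165 = 13695.

13695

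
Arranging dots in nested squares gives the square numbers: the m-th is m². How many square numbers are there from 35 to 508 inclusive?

The n-th square number is n².
Smallest index with value ≥ 35: n = 6 (giving 36).
Largest index with value ≤ 508: n = 22 (giving 484).
Indices 6 through 22: 17 terms.

17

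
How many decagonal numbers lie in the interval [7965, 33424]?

47

The n-th decagonal number is n(4n−3).
Smallest index with value ≥ 7965: n = 45 (giving 7965).
Largest index with value ≤ 33424: n = 91 (giving 32851).
Indices 45 through 91: 47 terms.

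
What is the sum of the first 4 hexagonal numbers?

Σ i(2i−1) = 2Σi² − Σi over i = 1..4.
Σi = 10 and Σi² = 30.
2·30 − 1·10 = 50.

50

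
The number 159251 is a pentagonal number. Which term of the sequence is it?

326

Set n(3n−1)/2 = 159251, giving 3n² − n − 318502 = 0.
The discriminant is 1 + 24·159251 = 3822025, and √3822025 = 1955.
So n = (1 + 1955) / 6 = 1956/6 = 326.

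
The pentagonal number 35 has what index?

5

Set n(3n−1)/2 = 35, giving 3n² − n − 70 = 0.
The discriminant is 1 + 24·35 = 841, and √841 = 29.
So n = (1 + 29) / 6 = 30/6 = 5.
Check: 5·(3·5 − 1)/2 = 35. ✓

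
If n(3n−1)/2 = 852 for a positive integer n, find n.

24

Set n(3n−1)/2 = 852, giving 3n² − n − 1704 = 0.
So n = (1 + 143) / 6 = 144/6 = 24.
Check: 24·(3·24 − 1)/2 = 852. ✓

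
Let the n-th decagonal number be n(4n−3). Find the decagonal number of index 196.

153076

The 196th decagonal number is n(4n−3) with n = 196.
196·(4·196 − 3) = 196·781 = 153076.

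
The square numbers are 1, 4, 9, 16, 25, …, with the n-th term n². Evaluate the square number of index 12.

144

The 12th square number is n² with n = 12.
12² = 144.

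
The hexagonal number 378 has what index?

14

Set n(2n−1) = 378, giving 2n² − n − 378 = 0.
The discriminant is 1 + 8·378 = 3025, and √3025 = 55.
So n = (1 + 55) / 4 = 56/4 = 14.
Check: 14·(2·14 − 1) = 378. ✓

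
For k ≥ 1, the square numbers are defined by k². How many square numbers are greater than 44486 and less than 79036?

The n-th square number is n².
Smallest index with value > 44486: n = 211 (giving 44521).
Largest index with value < 79036: n = 281 (giving 78961).
Indices 211 through 281: 71 terms.

71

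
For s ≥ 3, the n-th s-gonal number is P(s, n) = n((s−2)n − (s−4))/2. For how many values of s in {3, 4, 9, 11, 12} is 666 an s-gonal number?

s = 3: P(3, 36) = 666. ✓
s = 4: P(4, 25) = 625 and P(4, 26) = 676; 666 is not s-gonal.
s = 9: P(9, 14) = 651 and P(9, 15) = 750; 666 is not s-gonal.
s = 11: P(11, 12) = 606 and P(11, 13) = 715; 666 is not s-gonal.
s = 12: P(12, 11) = 561 and P(12, 12) = 672; 666 is not s-gonal.
Hits: s ∈ {3} → 1.

1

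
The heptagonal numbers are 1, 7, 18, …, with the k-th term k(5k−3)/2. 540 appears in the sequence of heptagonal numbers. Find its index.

Set n(5n−3)/2 = 540, giving 5n² − 3n − 1080 = 0.
The discriminant is 9 + 40·540 = 21609, and √21609 = 147.
So n = (3 + 147) / 10 = 150/10 = 15.
Check: 15·(5·15 − 3)/2 = 540. ✓

15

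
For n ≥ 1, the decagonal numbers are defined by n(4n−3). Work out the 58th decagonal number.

The 58th decagonal number is n(4n−3) with n = 58.
58·(4·58 − 3) = 58·229 = 13282.

13282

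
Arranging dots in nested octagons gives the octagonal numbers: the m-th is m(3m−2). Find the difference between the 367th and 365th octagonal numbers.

4388

367·(3·367 − 2) = 403333 and 365·(3·365 − 2) = 398945.
Difference: 403333 − 398945 = 4388.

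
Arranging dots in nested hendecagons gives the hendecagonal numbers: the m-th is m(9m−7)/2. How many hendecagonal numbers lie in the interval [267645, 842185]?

The n-th hendecagonal number is n(9n−7)/2.
Smallest index with value ≥ 267645: n = 245 (giving 269255).
Largest index with value ≤ 842185: n = 433 (giving 842185).
Indices 245 through 433: 189 terms.

189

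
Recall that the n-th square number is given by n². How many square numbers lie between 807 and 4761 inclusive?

The n-th square number is n².
Smallest index with value ≥ 807: n = 29 (giving 841).
Largest index with value ≤ 4761: n = 69 (giving 4761).
Indices 29 through 69: 41 terms.

41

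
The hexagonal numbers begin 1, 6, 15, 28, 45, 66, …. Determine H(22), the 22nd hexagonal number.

22·(2·22 − 1) = 22·43 = 946.

946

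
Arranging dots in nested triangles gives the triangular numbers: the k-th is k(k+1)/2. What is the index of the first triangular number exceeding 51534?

Solve n(n+1)/2 > 51534 for integer n.
The largest n with value ≤ 51534 is 320 (since 51360 ≤ 51534 < 51681), so the first above is n = 321, value 51681.

321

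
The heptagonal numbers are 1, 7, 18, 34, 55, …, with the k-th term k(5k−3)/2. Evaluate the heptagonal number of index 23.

The 23rd heptagonal number is n(5n−3)/2 with n = 23.
23·(5·23 − 3)/2 = 23·112/2 = 23·56 = 1288.

1288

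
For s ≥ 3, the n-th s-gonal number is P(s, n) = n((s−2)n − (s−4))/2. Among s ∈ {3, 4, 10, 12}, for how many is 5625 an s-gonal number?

s = 3: P(3, 105) = 5565 and P(3, 106) = 5671; 5625 is not s-gonal.
s = 4: P(4, 75) = 5625. ✓
s = 10: P(10, 37) = 5365 and P(10, 38) = 5662; 5625 is not s-gonal.
s = 12: P(12, 33) = 5313 and P(12, 34) = 5644; 5625 is not s-gonal.
Hits: s ∈ {4} → 1.

1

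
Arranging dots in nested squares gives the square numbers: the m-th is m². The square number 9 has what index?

3

We need n² = 9, so n = √9 = 3.
Check: 3² = 9. ✓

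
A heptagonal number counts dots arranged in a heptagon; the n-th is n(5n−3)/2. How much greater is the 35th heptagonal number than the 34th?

Consecutive heptagonal numbers differ by 5n − 4: here 5·35 − 4 = 171.

171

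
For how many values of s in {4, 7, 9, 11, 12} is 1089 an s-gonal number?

2

s = 4: P(4, 33) = 1089. ✓
s = 7: P(7, 21) = 1071 and P(7, 22) = 1177; 1089 is not s-gonal.
s = 9: P(9, 18) = 1089. ✓
s = 11: P(11, 15) = 960 and P(11, 16) = 1096; 1089 is not s-gonal.
s = 12: P(12, 15) = 1065 and P(12, 16) = 1216; 1089 is not s-gonal.
Hits: s ∈ {4, 9} → 2.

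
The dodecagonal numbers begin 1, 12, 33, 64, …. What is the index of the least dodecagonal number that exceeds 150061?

Solve n(5n−4) > 150061 for integer n.
The largest n with value ≤ 150061 is 173 (since 148953 ≤ 150061 < 150684), so the first above is n = 174, value 150684.

174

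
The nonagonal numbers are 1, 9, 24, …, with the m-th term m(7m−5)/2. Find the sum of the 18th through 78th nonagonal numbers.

Σ i(7i−5)/2 = (7Σi² − 5Σi) / 2 over i = 18..78.
Σi = 3081 − 153 = 2928 and Σi² = 161239 − 1785 = 159454.
(7·159454 − 5·2928) / 2 = 1101538/2 = 550769.

550769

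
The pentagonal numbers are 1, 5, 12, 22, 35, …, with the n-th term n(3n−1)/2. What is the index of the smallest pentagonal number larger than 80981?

233

Solve n(3n−1)/2 > 80981 for integer n.
The largest n with value ≤ 80981 is 232 (since 80620 ≤ 80981 < 81317), so the first above is n = 233, value 81317.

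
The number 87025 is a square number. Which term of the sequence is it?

We need n² = 87025, so n = √87025 = 295.

295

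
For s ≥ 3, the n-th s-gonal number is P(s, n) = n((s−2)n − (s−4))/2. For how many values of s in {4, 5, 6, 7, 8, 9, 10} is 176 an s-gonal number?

s = 4: P(4, 13) = 169 and P(4, 14) = 196; 176 is not s-gonal.
s = 5: P(5, 11) = 176. ✓
s = 6: P(6, 9) = 153 and P(6, 10) = 190; 176 is not s-gonal.
s = 7: P(7, 8) = 148 and P(7, 9) = 189; 176 is not s-gonal.
s = 8: P(8, 8) = 176. ✓
s = 9: P(9, 7) = 154 and P(9, 8) = 204; 176 is not s-gonal.
s = 10: P(10, 7) = 175 and P(10, 8) = 232; 176 is not s-gonal.
Hits: s ∈ {5, 8} → 2.

2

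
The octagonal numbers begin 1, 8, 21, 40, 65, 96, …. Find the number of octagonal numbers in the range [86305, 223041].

104

The n-th octagonal number is n(3n−2).
Smallest index with value ≥ 86305: n = 170 (giving 86360).
Largest index with value ≤ 223041: n = 273 (giving 223041).
Indices 170 through 273: 104 terms.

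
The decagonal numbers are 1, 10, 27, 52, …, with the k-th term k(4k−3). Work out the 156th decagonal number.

The 156th decagonal number is n(4n−3) with n = 156.
156·(4·156 − 3) = 156·621 = 96876.

96876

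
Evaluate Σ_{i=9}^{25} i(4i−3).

Σ i(4i−3) = 4Σi² − 3Σi over i = 9..25.
Σi = 325 − 36 = 289 and Σi² = 5525 − 204 = 5321.
4·5321 − 3·289 = 20417.

20417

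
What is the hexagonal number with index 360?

The 360th hexagonal number is n(2n−1) with n = 360.
360·(2·360 − 1) = 360·719 = 258840.

258840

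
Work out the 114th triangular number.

6555

114·115/2 = 13110/2 = 6555.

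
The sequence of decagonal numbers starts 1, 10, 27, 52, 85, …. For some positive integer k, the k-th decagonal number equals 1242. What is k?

18

Set n(4n−3) = 1242, giving 4n² − 3n − 1242 = 0.
So n = (3 + 141) / 8 = 144/8 = 18.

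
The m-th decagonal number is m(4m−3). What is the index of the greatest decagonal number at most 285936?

Solve n(4n−3) ≤ 285936 for integer n.
n = 267 gives 284355 ≤ 285936, while n = 268 gives 286492 > 285936; so the answer is index 267.

267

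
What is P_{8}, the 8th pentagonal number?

92

The 8th pentagonal number is n(3n−1)/2 with n = 8.
8·(3·8 − 1)/2 = 8·23/2 = 92.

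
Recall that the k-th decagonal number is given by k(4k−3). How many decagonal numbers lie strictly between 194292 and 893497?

The n-th decagonal number is n(4n−3).
Smallest index with value > 194292: n = 221 (giving 194701).
Largest index with value < 893497: n = 472 (giving 889720).
Indices 221 through 472: 252 terms.

252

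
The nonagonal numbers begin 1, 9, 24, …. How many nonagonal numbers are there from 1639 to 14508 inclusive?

The n-th nonagonal number is n(7n−5)/2.
Smallest index with value ≥ 1639: n = 22 (giving 1639).
Largest index with value ≤ 14508: n = 64 (giving 14176).
Indices 22 through 64: 43 terms.

43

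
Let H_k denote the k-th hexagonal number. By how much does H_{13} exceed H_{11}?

13·(2·13 − 1) = 325 and 11·(2·11 − 1) = 231.
Difference: 325 − 231 = 94.

94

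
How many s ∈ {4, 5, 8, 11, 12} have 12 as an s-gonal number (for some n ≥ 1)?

s = 4: P(4, 3) = 9 and P(4, 4) = 16; 12 is not s-gonal.
s = 5: P(5, 3) = 12. ✓
s = 8: P(8, 2) = 8 and P(8, 3) = 21; 12 is not s-gonal.
s = 11: P(11, 2) = 11 and P(11, 3) = 30; 12 is not s-gonal.
s = 12: P(12, 2) = 12. ✓
Hits: s ∈ {5, 12} → 2.

2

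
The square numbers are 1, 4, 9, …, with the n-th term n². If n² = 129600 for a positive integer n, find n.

360

We need n² = 129600, so n = √129600 = 360.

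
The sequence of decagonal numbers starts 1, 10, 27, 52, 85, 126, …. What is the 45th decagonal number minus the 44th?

Consecutive decagonal numbers differ by 8n − 7: here 8·45 − 7 = 353.

353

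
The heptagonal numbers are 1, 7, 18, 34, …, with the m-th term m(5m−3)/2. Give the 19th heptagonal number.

The 19th heptagonal number is n(5n−3)/2 with n = 19.
19·(5·19 − 3)/2 = 19·92/2 = 19·46 = 874.

874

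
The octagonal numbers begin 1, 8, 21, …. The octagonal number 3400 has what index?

34

Set n(3n−2) = 3400, giving 3n² − 2n − 3400 = 0.
The discriminant is 4 + 12·3400 = 40804, and √40804 = 202.
So n = (2 + 202) / 6 = 204/6 = 34.
Check: 34·(3·34 − 2) = 3400. ✓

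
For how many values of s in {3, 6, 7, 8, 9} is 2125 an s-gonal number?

1

s = 3: P(3, 64) = 2080 and P(3, 65) = 2145; 2125 is not s-gonal.
s = 6: P(6, 32) = 2016 and P(6, 33) = 2145; 2125 is not s-gonal.
s = 7: P(7, 29) = 2059 and P(7, 30) = 2205; 2125 is not s-gonal.
s = 8: P(8, 26) = 1976 and P(8, 27) = 2133; 2125 is not s-gonal.
s = 9: P(9, 25) = 2125. ✓
Hits: s ∈ {9} → 1.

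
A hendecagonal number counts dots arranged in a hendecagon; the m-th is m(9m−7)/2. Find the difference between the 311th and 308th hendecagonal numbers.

8346

311·(9·311 − 7)/2 = 434156 and 308·(9·308 − 7)/2 = 425810.
Difference: 434156 − 425810 = 8346.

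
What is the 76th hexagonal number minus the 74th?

598

76·(2·76 − 1) = 11476 and 74·(2·74 − 1) = 10878.
Difference: 11476 − 10878 = 598.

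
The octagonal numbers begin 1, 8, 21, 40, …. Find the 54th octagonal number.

The 54th octagonal number is n(3n−2) with n = 54.
54·(3·54 − 2) = 54·160 = 8640.

8640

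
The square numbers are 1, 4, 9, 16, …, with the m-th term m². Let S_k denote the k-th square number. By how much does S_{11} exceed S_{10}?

21

n² − (n−1)² = 2n − 1, so 11² − 10² = 2·11 − 1 = 21.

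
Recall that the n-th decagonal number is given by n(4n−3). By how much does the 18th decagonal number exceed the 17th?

Consecutive decagonal numbers differ by 8n − 7: here 8·18 − 7 = 137.

137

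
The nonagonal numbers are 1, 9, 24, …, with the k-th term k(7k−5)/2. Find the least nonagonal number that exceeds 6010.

Solve n(7n−5)/2 > 6010 for integer n.
The largest n with value ≤ 6010 is 41 (since 5781 ≤ 6010 < 6069), so the first above is n = 42, value 6069.

6069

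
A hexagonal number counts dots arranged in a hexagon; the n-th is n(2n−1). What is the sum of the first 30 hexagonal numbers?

Σ i(2i−1) = 2Σi² − Σi over i = 1..30.
Σi = 465 and Σi² = 9455.
2·9455 − 1·465 = 18445.

18445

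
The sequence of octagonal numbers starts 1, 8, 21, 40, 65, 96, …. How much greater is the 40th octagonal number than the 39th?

235

Consecutive octagonal numbers differ by 6n − 5: here 6·40 − 5 = 235.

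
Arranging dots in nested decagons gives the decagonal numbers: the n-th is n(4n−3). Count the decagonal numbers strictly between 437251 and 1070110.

The n-th decagonal number is n(4n−3).
Smallest index with value > 437251: n = 332 (giving 439900).
Largest index with value < 1070110: n = 517 (giving 1067605).
Indices 332 through 517: 186 terms.

186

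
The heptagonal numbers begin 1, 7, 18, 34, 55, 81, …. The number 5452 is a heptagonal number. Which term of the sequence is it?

Set n(5n−3)/2 = 5452, giving 5n² − 3n − 10904 = 0.
The discriminant is 9 + 40·5452 = 218089, and √218089 = 467.
So n = (3 + 467) / 10 = 470/10 = 47.

47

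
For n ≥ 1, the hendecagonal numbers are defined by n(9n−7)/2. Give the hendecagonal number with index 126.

The 126th hendecagonal number is n(9n−7)/2 with n = 126.
126·(9·126 − 7)/2 = 126·1127/2 = 71001.

71001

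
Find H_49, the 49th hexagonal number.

The 49th hexagonal number is n(2n−1) with n = 49.
49·(2·49 − 1) = 49·97 = 4753.

4753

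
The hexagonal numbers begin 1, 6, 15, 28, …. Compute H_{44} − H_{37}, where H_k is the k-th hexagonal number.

44·(2·44 − 1) = 3828 and 37·(2·37 − 1) = 2701.
Difference: 3828 − 2701 = 1127.

1127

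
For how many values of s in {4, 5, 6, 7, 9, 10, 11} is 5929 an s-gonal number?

2

s = 4: P(4, 77) = 5929. ✓
s = 5: P(5, 63) = 5922 and P(5, 64) = 6112; 5929 is not s-gonal.
s = 6: P(6, 54) = 5778 and P(6, 55) = 5995; 5929 is not s-gonal.
s = 7: P(7, 49) = 5929. ✓
s = 9: P(9, 41) = 5781 and P(9, 42) = 6069; 5929 is not s-gonal.
s = 10: P(10, 38) = 5662 and P(10, 39) = 5967; 5929 is not s-gonal.
s = 11: P(11, 36) = 5706 and P(11, 37) = 6031; 5929 is not s-gonal.
Hits: s ∈ {4, 7} → 2.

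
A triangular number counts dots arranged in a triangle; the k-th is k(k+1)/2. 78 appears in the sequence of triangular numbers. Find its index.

Set n(n+1)/2 = 78, giving n² + n − 156 = 0.
The discriminant is 1 + 8·78 = 625, and √625 = 25.
So n = (-1 + 25) / 2 = 24/2 = 12.
Check: 12·13/2 = 78. ✓

12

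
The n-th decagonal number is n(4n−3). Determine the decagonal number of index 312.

388440

The 312th decagonal number is n(4n−3) with n = 312.
312·(4·312 − 3) = 312·1245 = 388440.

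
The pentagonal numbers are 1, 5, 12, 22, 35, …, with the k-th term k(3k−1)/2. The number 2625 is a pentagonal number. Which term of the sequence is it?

42

Set n(3n−1)/2 = 2625, giving 3n² − n − 5250 = 0.
The discriminant is 1 + 24·2625 = 63001, and √63001 = 251.
So n = (1 + 251) / 6 = 252/6 = 42.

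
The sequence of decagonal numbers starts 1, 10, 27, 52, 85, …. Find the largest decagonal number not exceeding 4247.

4000

Solve n(4n−3) ≤ 4247 for integer n.
n = 32 gives 4000 ≤ 4247, while n = 33 gives 4257 > 4247; so the answer is 4000.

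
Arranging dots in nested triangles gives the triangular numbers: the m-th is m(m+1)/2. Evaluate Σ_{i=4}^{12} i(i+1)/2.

Σ i(i+1)/2 = (Σi² + Σi) / 2 over i = 4..12.
Σi = 78 − 6 = 72 and Σi² = 650 − 14 = 636.
(1·636 + 1·72) / 2 = 708/2 = 354.

354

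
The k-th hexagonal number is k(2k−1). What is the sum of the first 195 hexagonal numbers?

4962230

Σ i(2i−1) = 2Σi² − Σi over i = 1..195.
Σi = 19110 and Σi² = 2490670.
2·2490670 − 1·19110 = 4962230.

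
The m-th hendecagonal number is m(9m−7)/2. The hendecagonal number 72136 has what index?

127

Set n(9n−7)/2 = 72136, giving 9n² − 7n − 144272 = 0.
The discriminant is 49 + 72·72136 = 5193841, and √5193841 = 2279.
So n = (7 + 2279) / 18 = 2286/18 = 127.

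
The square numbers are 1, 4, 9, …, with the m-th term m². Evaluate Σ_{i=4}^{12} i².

636

Σ_{i=4}^{12} i² = 650 − 14 = 636.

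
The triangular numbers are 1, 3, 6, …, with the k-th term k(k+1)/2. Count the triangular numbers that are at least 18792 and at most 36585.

77

The n-th triangular number is n(n+1)/2.
Smallest index with value ≥ 18792: n = 194 (giving 18915).
Largest index with value ≤ 36585: n = 270 (giving 36585).
Indices 194 through 270: 77 terms.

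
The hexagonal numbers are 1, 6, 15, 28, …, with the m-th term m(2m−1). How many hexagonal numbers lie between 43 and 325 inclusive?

The n-th hexagonal number is n(2n−1).
Smallest index with value ≥ 43: n = 5 (giving 45).
Largest index with value ≤ 325: n = 13 (giving 325).
Indices 5 through 13: 9 terms.

9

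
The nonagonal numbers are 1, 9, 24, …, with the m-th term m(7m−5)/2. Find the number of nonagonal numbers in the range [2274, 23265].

56

The n-th nonagonal number is n(7n−5)/2.
Smallest index with value ≥ 2274: n = 26 (giving 2301).
Largest index with value ≤ 23265: n = 81 (giving 22761).
Indices 26 through 81: 56 terms.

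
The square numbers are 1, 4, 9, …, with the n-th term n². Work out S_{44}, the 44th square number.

1936

The 44th square number is n² with n = 44.
44² = 1936.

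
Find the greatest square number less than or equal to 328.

Solve n² ≤ 328 for integer n.
n = 18 gives 324 ≤ 328, while n = 19 gives 361 > 328; so the answer is 324.

324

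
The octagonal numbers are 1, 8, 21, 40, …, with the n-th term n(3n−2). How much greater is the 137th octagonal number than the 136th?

817

Consecutive octagonal numbers differ by 6n − 5: here 6·137 − 5 = 817.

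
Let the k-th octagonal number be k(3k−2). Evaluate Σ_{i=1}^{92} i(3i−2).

Σ i(3i−2) = 3Σi² − 2Σi over i = 1..92.
Σi = 4278 and Σi² = 263810.
3·263810 − 2·4278 = 782874.

782874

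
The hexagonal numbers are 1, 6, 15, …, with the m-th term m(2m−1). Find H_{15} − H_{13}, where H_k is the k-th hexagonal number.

15·(2·15 − 1) = 435 and 13·(2·13 − 1) = 325.
Difference: 435 − 325 = 110.

110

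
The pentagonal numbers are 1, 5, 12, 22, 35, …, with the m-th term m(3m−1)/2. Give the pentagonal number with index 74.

8177

The 74th pentagonal number is n(3n−1)/2 with n = 74.
74·(3·74 − 1)/2 = 74·221/2 = 8177.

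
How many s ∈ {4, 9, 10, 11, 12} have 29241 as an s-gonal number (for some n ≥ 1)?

s = 4: P(4, 171) = 29241. ✓
s = 9: P(9, 91) = 28756 and P(9, 92) = 29394; 29241 is not s-gonal.
s = 10: P(10, 85) = 28645 and P(10, 86) = 29326; 29241 is not s-gonal.
s = 11: P(11, 81) = 29241. ✓
s = 12: P(12, 76) = 28576 and P(12, 77) = 29337; 29241 is not s-gonal.
Hits: s ∈ {4, 11} → 2.

2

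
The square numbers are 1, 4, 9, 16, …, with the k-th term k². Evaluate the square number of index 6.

The 6th square number is n² with n = 6.
6² = 36.

36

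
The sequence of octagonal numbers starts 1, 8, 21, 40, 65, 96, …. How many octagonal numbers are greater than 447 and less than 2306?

16

The n-th octagonal number is n(3n−2).
Smallest index with value > 447: n = 13 (giving 481).
Largest index with value < 2306: n = 28 (giving 2296).
Indices 13 through 28: 16 terms.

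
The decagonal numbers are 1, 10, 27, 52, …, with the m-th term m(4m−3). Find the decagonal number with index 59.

13747

59·(4·59 − 3) = 59·233 = 13747.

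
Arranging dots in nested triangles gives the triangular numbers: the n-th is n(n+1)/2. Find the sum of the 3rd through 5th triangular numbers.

31

Σ i(i+1)/2 = (Σi² + Σi) / 2 over i = 3..5.
Σi = 15 − 3 = 12 and Σi² = 55 − 5 = 50.
(1·50 + 1·12) / 2 = 62/2 = 31.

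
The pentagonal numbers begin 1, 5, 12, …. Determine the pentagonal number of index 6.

51

The 6th pentagonal number is n(3n−1)/2 with n = 6.
6·(3·6 − 1)/2 = 6·17/2 = 51.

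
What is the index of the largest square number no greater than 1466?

38

Solve n² ≤ 1466 for integer n.
n = 38 gives 1444 ≤ 1466, while n = 39 gives 1521 > 1466; so the answer is index 38.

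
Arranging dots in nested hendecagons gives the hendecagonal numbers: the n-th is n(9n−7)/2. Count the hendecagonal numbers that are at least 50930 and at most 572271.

The n-th hendecagonal number is n(9n−7)/2.
Smallest index with value ≥ 50930: n = 107 (giving 51146).
Largest index with value ≤ 572271: n = 357 (giving 572271).
Indices 107 through 357: 251 terms.

251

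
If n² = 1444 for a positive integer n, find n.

38

We need n² = 1444, so n = √1444 = 38.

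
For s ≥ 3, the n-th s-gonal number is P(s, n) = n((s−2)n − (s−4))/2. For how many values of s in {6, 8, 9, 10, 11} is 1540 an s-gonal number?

2

s = 6: P(6, 28) = 1540. ✓
s = 8: P(8, 22) = 1408 and P(8, 23) = 1541; 1540 is not s-gonal.
s = 9: P(9, 21) = 1491 and P(9, 22) = 1639; 1540 is not s-gonal.
s = 10: P(10, 20) = 1540. ✓
s = 11: P(11, 18) = 1395 and P(11, 19) = 1558; 1540 is not s-gonal.
Hits: s ∈ {6, 10} → 2.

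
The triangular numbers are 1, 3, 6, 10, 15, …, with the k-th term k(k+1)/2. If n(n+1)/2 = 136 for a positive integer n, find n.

16

Set n(n+1)/2 = 136, giving n² + n − 272 = 0.
The discriminant is 1 + 8·136 = 1089, and √1089 = 33.
So n = (-1 + 33) / 2 = 32/2 = 16.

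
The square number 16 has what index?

4

We need n² = 16, so n = √16 = 4.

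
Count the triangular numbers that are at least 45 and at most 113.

6

The n-th triangular number is n(n+1)/2.
Smallest index with value ≥ 45: n = 9 (giving 45).
Largest index with value ≤ 113: n = 14 (giving 105).
Indices 9 through 14: 6 terms.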